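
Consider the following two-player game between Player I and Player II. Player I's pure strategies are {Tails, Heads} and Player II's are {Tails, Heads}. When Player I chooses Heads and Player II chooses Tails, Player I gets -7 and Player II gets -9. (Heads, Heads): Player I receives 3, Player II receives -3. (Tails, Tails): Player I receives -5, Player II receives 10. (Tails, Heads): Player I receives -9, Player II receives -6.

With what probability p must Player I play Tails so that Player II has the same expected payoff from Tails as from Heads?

For Player II to be willing to mix, Player II must be indifferent between Tails and Heads, which pins down Player I's mix.
  Player II's payoff from Tails: p·10 + (1−p)·(-9) = 19p - 9
  Player II's payoff from Heads: p·(-6) + (1−p)·(-3) = -3p - 3
  19p - 9 = -3p - 3  ⇒  22p = 6  ⇒  p = 3/11.

p = 3/11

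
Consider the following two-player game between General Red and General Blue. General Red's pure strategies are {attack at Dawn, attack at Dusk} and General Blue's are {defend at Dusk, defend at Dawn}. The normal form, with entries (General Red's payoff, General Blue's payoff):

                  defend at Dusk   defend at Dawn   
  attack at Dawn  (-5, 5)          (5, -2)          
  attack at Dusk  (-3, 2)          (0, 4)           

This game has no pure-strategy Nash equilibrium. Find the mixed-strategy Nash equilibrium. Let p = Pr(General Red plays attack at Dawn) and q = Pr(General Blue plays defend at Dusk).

p = 2/9, q = 5/7

General Red's mix must leave General Blue indifferent between defend at Dusk and defend at Dawn.
  General Blue's expected payoff from defend at Dusk: p·5 + (1−p)·2 = 3p + 2
  General Blue's expected payoff from defend at Dawn: p·(-2) + (1−p)·4 = -6p + 4
  3p + 2 = -6p + 4  ⇒  9p = 2  ⇒  p = 2/9.
For General Red to be willing to mix, General Red must be indifferent between attack at Dawn and attack at Dusk, which pins down General Blue's mix.
  General Red's expected payoff from attack at Dawn: q·(-5) + (1−q)·5 = -10q + 5
  General Red's expected payoff from attack at Dusk: q·(-3) + (1−q)·0 = -3q
  -10q + 5 = -3q  ⇒  -7q = -5  ⇒  q = 5/7.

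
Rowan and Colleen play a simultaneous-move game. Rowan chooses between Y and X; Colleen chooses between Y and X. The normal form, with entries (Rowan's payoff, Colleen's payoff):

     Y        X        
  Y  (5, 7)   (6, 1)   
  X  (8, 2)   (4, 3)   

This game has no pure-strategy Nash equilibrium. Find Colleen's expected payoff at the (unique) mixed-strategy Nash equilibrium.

In a mixed equilibrium Colleen is indifferent between Y and X; this condition fixes p.
  Colleen's payoff from Y: p·7 + (1−p)·2 = 5p + 2
  Colleen's payoff from X: p·1 + (1−p)·3 = -2p + 3
  5p + 2 = -2p + 3  ⇒  7p = 1  ⇒  p = 1/7.
At equilibrium Colleen is indifferent across columns, so Colleen's payoff equals the payoff from Y: (1/7)·7 + (6/7)·2 = 19/7.

19/7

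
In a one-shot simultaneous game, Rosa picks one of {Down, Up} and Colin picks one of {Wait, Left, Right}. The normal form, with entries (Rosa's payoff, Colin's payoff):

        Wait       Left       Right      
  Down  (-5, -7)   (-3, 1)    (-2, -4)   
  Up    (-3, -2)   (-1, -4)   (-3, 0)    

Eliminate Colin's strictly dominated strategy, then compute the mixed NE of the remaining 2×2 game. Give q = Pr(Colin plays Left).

Colin's strategy Wait is strictly dominated by Right: -4 > -7 and 0 > -2. Eliminate Wait.
In a mixed equilibrium Rosa is indifferent between Down and Up; this condition fixes q.
  Rosa's payoff from Down: q·(-3) + (1−q)·(-2) = -q - 2
  Rosa's payoff from Up: q·(-1) + (1−q)·(-3) = 2q - 3
  -q - 2 = 2q - 3  ⇒  -3q = -1  ⇒  q = 1/3.

q = 1/3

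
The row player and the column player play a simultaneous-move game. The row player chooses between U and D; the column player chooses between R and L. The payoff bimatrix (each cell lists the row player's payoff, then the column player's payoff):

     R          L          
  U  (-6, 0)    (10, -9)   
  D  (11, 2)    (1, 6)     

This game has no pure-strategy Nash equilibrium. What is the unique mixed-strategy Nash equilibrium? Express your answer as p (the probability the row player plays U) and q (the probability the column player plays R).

In a mixed equilibrium the column player is indifferent between R and L; this condition fixes p.
  the column player's expected payoff from R: p·0 + (1−p)·2 = -2p + 2
  the column player's expected payoff from L: p·(-9) + (1−p)·6 = -15p + 6
  -2p + 2 = -15p + 6  ⇒  13p = 4  ⇒  p = 4/13.
Set the row player's expected payoff from U equal to that from D:
  the row player's payoff to U: q·(-6) + (1−q)·10 = -16q + 10
  the row player's payoff to D: q·11 + (1−q)·1 = 10q + 1
  -16q + 10 = 10q + 1  ⇒  -26q = -9  ⇒  q = 9/26.

p = 4/13, q = 9/26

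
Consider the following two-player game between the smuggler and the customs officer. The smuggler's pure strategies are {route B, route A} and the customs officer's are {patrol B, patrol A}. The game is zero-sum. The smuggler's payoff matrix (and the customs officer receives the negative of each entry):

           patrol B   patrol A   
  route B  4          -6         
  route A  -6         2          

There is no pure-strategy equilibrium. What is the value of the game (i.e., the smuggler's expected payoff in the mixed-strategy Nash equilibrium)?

The customs officer's mix must leave the smuggler indifferent between route B and route A.
  the smuggler's payoff from route B: q·4 + (1−q)·(-6) = 10q - 6
  the smuggler's payoff from route A: q·(-6) + (1−q)·2 = -8q + 2
  10q - 6 = -8q + 2  ⇒  18q = 8  ⇒  q = 4/9.
The value is the smuggler's expected payoff against this mix (using route B): (4/9)·4 + (5/9)·(-6) = -14/9.

v = -14/9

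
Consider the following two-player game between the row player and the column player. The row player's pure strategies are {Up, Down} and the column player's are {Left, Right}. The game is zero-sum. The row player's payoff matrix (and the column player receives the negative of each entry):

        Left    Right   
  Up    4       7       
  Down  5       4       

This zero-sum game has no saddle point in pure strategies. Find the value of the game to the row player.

v = 19/4

The row player's indifference between Up and Down determines the column player's mixing probability q:
  the row player's expected payoff from Up: q·4 + (1−q)·7 = -3q + 7
  the row player's expected payoff from Down: q·5 + (1−q)·4 = q + 4
  -3q + 7 = q + 4  ⇒  -4q = -3  ⇒  q = 3/4.
The value is the row player's expected payoff against this mix (using Up): (3/4)·4 + (1/4)·7 = 19/4.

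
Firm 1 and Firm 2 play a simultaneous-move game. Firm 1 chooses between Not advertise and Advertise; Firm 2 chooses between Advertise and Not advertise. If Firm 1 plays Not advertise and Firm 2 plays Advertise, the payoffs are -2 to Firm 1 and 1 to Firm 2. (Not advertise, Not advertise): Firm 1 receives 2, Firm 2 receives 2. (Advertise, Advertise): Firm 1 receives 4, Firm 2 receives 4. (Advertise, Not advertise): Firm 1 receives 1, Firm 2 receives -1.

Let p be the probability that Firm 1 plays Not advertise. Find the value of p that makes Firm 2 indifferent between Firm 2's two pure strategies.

Firm 1's mix must leave Firm 2 indifferent between Advertise and Not advertise.
  Firm 2's payoff from Advertise: p·1 + (1−p)·4 = -3p + 4
  Firm 2's payoff from Not advertise: p·2 + (1−p)·(-1) = 3p - 1
  -3p + 4 = 3p - 1  ⇒  -6p = -5  ⇒  p = 5/6.

p = 5/6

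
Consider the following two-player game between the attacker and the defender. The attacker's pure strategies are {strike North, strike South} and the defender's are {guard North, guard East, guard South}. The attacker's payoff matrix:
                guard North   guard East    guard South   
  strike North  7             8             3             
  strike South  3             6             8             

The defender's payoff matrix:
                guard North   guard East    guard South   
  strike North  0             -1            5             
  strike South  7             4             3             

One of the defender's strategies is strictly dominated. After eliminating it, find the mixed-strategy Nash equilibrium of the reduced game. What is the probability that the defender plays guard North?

q = 5/9

The defender's strategy guard East is strictly dominated by guard North: 0 > -1 and 7 > 4. Eliminate guard East.
For the attacker to be willing to mix, the attacker must be indifferent between strike North and strike South, which pins down the defender's mix.
  the attacker's payoff from strike North: q·7 + (1−q)·3 = 4q + 3
  the attacker's payoff from strike South: q·3 + (1−q)·8 = -5q + 8
  4q + 3 = -5q + 8  ⇒  9q = 5  ⇒  q = 5/9.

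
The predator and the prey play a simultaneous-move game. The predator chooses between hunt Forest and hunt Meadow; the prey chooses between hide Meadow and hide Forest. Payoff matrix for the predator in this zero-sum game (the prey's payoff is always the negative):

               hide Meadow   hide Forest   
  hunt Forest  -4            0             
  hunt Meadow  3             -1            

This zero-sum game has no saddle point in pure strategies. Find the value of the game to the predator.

v = -1/2

The prey's mix must leave the predator indifferent between hunt Forest and hunt Meadow.
  the predator's payoff from hunt Forest: q·(-4) + (1−q)·0 = -4q
  the predator's payoff from hunt Meadow: q·3 + (1−q)·(-1) = 4q - 1
  -4q = 4q - 1  ⇒  -8q = -1  ⇒  q = 1/8.
The value is the predator's expected payoff against this mix (using hunt Forest): (1/8)·(-4) + (7/8)·0 = -1/2.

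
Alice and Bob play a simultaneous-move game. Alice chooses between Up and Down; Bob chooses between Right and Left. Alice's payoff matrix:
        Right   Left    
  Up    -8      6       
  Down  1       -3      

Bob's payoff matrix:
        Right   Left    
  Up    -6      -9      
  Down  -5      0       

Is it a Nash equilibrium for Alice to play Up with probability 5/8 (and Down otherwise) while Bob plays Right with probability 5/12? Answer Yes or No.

Given Bob's mix q = 5/12, Alice's payoff from Up is 1/6 but from Down is -4/3. Alice strictly prefers Up, so Alice would not mix.
So the proposed profile is not a Nash equilibrium.

No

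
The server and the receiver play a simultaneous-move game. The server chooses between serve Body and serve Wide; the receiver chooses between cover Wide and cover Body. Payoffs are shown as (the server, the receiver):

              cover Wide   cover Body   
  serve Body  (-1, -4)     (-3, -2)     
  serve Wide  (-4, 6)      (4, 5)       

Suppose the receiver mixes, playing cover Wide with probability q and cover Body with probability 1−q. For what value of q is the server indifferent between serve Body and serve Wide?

For the server to be willing to mix, the server must be indifferent between serve Body and serve Wide, which pins down the receiver's mix.
  the server's expected payoff from serve Body: q·(-1) + (1−q)·(-3) = 2q - 3
  the server's expected payoff from serve Wide: q·(-4) + (1−q)·4 = -8q + 4
  2q - 3 = -8q + 4  ⇒  10q = 7  ⇒  q = 7/10.

q = 7/10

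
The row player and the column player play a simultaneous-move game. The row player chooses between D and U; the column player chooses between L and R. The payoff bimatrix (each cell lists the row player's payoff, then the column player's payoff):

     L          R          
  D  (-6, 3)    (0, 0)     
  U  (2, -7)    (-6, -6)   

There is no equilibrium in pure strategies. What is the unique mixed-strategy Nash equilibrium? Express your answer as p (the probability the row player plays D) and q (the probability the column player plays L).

p = 1/4, q = 3/7

The row player's mix must leave the column player indifferent between L and R.
  the column player's payoff to L: p·3 + (1−p)·(-7) = 10p - 7
  the column player's payoff to R: p·0 + (1−p)·(-6) = 6p - 6
  10p - 7 = 6p - 6  ⇒  4p = 1  ⇒  p = 1/4.
The column player's mix must leave the row player indifferent between D and U.
  the row player's payoff to D: q·(-6) + (1−q)·0 = -6q
  the row player's payoff to U: q·2 + (1−q)·(-6) = 8q - 6
  -6q = 8q - 6  ⇒  -14q = -6  ⇒  q = 3/7.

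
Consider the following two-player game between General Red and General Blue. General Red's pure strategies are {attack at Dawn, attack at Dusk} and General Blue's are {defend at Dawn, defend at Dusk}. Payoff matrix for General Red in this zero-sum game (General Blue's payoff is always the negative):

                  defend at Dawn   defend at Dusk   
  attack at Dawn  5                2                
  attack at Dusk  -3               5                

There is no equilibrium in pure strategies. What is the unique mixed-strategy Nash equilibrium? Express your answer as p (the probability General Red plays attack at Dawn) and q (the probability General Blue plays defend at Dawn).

General Blue's indifference between defend at Dawn and defend at Dusk determines General Red's mixing probability p:
  General Blue's payoff to defend at Dawn: p·(-5) + (1−p)·3 = -8p + 3
  General Blue's payoff to defend at Dusk: p·(-2) + (1−p)·(-5) = 3p - 5
  -8p + 3 = 3p - 5  ⇒  -11p = -8  ⇒  p = 8/11.
In a mixed equilibrium General Red is indifferent between attack at Dawn and attack at Dusk; this condition fixes q.
  General Red's payoff from attack at Dawn: q·5 + (1−q)·2 = 3q + 2
  General Red's payoff from attack at Dusk: q·(-3) + (1−q)·5 = -8q + 5
  3q + 2 = -8q + 5  ⇒  11q = 3  ⇒  q = 3/11.

p = 8/11, q = 3/11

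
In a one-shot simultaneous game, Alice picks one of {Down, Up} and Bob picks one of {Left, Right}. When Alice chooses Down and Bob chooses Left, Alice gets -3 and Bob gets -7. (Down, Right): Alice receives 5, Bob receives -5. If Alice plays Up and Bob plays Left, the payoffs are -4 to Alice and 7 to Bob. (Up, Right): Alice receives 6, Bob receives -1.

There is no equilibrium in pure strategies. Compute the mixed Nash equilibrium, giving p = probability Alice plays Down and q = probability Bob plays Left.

Set Bob's expected payoff from Left equal to that from Right:
  Bob's payoff to Left: p·(-7) + (1−p)·7 = -14p + 7
  Bob's payoff to Right: p·(-5) + (1−p)·(-1) = -4p - 1
  -14p + 7 = -4p - 1  ⇒  -10p = -8  ⇒  p = 4/5.
Bob's mix must leave Alice indifferent between Down and Up.
  Alice's payoff from Down: q·(-3) + (1−q)·5 = -8q + 5
  Alice's payoff from Up: q·(-4) + (1−q)·6 = -10q + 6
  -8q + 5 = -10q + 6  ⇒  2q = 1  ⇒  q = 1/2.

p = 4/5, q = 1/2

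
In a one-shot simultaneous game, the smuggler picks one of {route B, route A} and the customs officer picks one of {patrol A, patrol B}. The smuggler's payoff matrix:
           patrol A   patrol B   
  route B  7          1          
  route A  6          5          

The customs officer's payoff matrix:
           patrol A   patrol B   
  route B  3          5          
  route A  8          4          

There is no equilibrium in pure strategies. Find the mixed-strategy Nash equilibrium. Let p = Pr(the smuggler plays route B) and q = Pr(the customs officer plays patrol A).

For the customs officer to be willing to mix, the customs officer must be indifferent between patrol A and patrol B, which pins down the smuggler's mix.
  the customs officer's expected payoff from patrol A: p·3 + (1−p)·8 = -5p + 8
  the customs officer's expected payoff from patrol B: p·5 + (1−p)·4 = p + 4
  -5p + 8 = p + 4  ⇒  -6p = -4  ⇒  p = 2/3.
For the smuggler to be willing to mix, the smuggler must be indifferent between route B and route A, which pins down the customs officer's mix.
  the smuggler's payoff to route B: q·7 + (1−q)·1 = 6q + 1
  the smuggler's payoff to route A: q·6 + (1−q)·5 = q + 5
  6q + 1 = q + 5  ⇒  5q = 4  ⇒  q = 4/5.

p = 2/3, q = 4/5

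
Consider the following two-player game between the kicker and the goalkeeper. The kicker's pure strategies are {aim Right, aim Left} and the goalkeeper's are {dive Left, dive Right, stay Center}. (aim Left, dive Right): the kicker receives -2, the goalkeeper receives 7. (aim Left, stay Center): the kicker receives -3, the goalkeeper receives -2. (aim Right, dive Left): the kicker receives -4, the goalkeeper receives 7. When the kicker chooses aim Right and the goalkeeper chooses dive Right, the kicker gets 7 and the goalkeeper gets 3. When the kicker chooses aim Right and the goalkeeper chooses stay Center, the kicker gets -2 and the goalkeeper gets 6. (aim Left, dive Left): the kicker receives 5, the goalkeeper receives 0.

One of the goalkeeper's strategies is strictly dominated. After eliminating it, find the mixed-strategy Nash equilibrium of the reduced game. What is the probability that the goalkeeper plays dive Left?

q = 1/2

The goalkeeper's strategy stay Center is strictly dominated by dive Left: 7 > 6 and 0 > -2. Eliminate stay Center.
Set the kicker's expected payoff from aim Right equal to that from aim Left:
  the kicker's expected payoff from aim Right: q·(-4) + (1−q)·7 = -11q + 7
  the kicker's expected payoff from aim Left: q·5 + (1−q)·(-2) = 7q - 2
  -11q + 7 = 7q - 2  ⇒  -18q = -9  ⇒  q = 1/2.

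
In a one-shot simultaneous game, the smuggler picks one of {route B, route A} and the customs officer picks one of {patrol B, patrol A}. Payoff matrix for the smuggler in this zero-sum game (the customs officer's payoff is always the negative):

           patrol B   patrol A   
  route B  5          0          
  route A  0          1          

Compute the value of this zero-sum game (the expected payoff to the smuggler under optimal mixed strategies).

v = 5/6

In a mixed equilibrium the smuggler is indifferent between route B and route A; this condition fixes q.
  the smuggler's payoff from route B: q·5 + (1−q)·0 = 5q
  the smuggler's payoff from route A: q·0 + (1−q)·1 = -q + 1
  5q = -q + 1  ⇒  6q = 1  ⇒  q = 1/6.
The value is the smuggler's expected payoff against this mix (using route B): (1/6)·5 + (5/6)·0 = 5/6.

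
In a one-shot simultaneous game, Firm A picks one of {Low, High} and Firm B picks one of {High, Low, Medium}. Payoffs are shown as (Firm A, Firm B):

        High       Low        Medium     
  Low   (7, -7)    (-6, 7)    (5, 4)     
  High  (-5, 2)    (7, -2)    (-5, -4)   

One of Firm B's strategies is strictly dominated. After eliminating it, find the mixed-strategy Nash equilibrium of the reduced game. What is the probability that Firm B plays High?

q = 13/25

Firm B's strategy Medium is strictly dominated by Low: 7 > 4 and -2 > -4. Eliminate Medium.
In a mixed equilibrium Firm A is indifferent between Low and High; this condition fixes q.
  Firm A's expected payoff from Low: q·7 + (1−q)·(-6) = 13q - 6
  Firm A's expected payoff from High: q·(-5) + (1−q)·7 = -12q + 7
  13q - 6 = -12q + 7  ⇒  25q = 13  ⇒  q = 13/25.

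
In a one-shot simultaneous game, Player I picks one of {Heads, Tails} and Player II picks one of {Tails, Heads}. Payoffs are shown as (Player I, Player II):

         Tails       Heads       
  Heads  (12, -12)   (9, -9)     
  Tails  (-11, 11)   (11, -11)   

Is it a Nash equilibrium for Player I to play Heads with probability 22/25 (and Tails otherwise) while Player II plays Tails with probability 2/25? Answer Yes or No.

Check Player II's indifference given Player I's mix p = 22/25:
  payoff from Tails = -231/25; payoff from Heads = -231/25 — equal.
Check Player I's indifference given Player II's mix q = 2/25:
  payoff from Heads = 231/25; payoff from Tails = 231/25 — equal.
Both players are indifferent, so neither can profitably deviate.

Yes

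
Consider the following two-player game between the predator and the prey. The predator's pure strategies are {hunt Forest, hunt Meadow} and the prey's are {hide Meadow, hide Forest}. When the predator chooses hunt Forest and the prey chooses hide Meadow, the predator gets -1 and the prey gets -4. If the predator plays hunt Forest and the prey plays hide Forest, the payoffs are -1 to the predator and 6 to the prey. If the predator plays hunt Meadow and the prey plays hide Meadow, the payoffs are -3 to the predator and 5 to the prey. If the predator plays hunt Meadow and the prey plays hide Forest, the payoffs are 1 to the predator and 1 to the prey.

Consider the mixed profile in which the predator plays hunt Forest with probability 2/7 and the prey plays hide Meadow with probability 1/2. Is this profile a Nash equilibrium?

Yes

Check the prey's indifference given the predator's mix p = 2/7:
  payoff from hide Meadow = 17/7; payoff from hide Forest = 17/7 — equal.
Check the predator's indifference given the prey's mix q = 1/2:
  payoff from hunt Forest = -1; payoff from hunt Meadow = -1 — equal.
Both players are indifferent, so neither can profitably deviate.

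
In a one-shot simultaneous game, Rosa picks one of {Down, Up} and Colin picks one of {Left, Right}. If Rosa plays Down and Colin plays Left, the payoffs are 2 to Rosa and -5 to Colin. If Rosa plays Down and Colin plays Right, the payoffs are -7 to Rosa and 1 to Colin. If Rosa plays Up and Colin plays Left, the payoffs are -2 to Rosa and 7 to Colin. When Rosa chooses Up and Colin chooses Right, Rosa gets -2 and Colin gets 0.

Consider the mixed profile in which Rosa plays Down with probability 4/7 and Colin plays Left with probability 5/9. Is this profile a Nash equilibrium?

No

Given Rosa's mix p = 4/7, Colin's payoff from Left is 1/7 but from Right is 4/7. Colin strictly prefers Right, so Colin would not mix.
So the proposed profile is not a Nash equilibrium.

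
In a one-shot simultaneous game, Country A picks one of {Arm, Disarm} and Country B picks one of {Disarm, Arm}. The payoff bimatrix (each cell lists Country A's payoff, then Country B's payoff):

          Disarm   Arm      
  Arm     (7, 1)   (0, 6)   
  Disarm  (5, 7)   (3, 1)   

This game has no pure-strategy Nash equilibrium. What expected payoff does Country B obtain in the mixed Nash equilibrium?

41/11

Country A's mix must leave Country B indifferent between Disarm and Arm.
  Country B's expected payoff from Disarm: p·1 + (1−p)·7 = -6p + 7
  Country B's expected payoff from Arm: p·6 + (1−p)·1 = 5p + 1
  -6p + 7 = 5p + 1  ⇒  -11p = -6  ⇒  p = 6/11.
At equilibrium Country B is indifferent across columns, so Country B's payoff equals the payoff from Disarm: (6/11)·1 + (5/11)·7 = 41/11.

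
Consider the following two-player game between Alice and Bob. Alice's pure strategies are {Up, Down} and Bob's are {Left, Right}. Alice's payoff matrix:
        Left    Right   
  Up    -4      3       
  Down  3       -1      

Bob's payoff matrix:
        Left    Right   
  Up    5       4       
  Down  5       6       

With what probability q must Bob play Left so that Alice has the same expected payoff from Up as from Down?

Set Alice's expected payoff from Up equal to that from Down:
  Alice's payoff to Up: q·(-4) + (1−q)·3 = -7q + 3
  Alice's payoff to Down: q·3 + (1−q)·(-1) = 4q - 1
  -7q + 3 = 4q - 1  ⇒  -11q = -4  ⇒  q = 4/11.

q = 4/11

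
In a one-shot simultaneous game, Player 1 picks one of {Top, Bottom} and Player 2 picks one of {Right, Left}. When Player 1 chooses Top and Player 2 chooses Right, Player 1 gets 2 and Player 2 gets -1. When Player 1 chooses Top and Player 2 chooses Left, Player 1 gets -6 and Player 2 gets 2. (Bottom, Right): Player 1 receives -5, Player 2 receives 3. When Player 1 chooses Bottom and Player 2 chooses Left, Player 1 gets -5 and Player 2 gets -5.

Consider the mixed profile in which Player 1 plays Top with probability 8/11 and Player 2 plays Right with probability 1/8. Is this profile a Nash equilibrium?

Check Player 2's indifference given Player 1's mix p = 8/11:
  payoff from Right = 1/11; payoff from Left = 1/11 — equal.
Check Player 1's indifference given Player 2's mix q = 1/8:
  payoff from Top = -5; payoff from Bottom = -5 — equal.
Both players are indifferent, so neither can profitably deviate.

Yes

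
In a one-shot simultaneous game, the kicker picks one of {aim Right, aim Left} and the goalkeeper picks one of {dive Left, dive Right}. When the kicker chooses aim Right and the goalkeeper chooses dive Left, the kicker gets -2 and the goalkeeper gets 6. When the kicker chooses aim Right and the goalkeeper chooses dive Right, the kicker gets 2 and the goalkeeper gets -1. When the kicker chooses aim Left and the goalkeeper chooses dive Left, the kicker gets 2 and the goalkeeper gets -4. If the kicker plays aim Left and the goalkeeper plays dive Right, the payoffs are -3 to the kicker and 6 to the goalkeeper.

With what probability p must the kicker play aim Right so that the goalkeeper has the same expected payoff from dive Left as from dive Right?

For the goalkeeper to be willing to mix, the goalkeeper must be indifferent between dive Left and dive Right, which pins down the kicker's mix.
  the goalkeeper's payoff from dive Left: p·6 + (1−p)·(-4) = 10p - 4
  the goalkeeper's payoff from dive Right: p·(-1) + (1−p)·6 = -7p + 6
  10p - 4 = -7p + 6  ⇒  17p = 10  ⇒  p = 10/17.

p = 10/17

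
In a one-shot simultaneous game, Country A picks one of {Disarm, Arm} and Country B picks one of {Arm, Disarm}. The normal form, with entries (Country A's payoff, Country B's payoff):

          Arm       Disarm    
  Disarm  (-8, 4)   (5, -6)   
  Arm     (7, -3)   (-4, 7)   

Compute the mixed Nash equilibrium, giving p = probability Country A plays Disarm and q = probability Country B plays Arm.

Set Country B's expected payoff from Arm equal to that from Disarm:
  Country B's payoff from Arm: p·4 + (1−p)·(-3) = 7p - 3
  Country B's payoff from Disarm: p·(-6) + (1−p)·7 = -13p + 7
  7p - 3 = -13p + 7  ⇒  20p = 10  ⇒  p = 1/2.
Country B's mix must leave Country A indifferent between Disarm and Arm.
  Country A's payoff to Disarm: q·(-8) + (1−q)·5 = -13q + 5
  Country A's payoff to Arm: q·7 + (1−q)·(-4) = 11q - 4
  -13q + 5 = 11q - 4  ⇒  -24q = -9  ⇒  q = 3/8.

p = 1/2, q = 3/8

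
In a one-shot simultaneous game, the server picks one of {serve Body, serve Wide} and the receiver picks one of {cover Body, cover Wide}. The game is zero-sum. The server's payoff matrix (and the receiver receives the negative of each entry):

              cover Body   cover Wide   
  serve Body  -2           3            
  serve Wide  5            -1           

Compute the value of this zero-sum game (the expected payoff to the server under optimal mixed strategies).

v = 13/11

In a mixed equilibrium the server is indifferent between serve Body and serve Wide; this condition fixes q.
  the server's payoff from serve Body: q·(-2) + (1−q)·3 = -5q + 3
  the server's payoff from serve Wide: q·5 + (1−q)·(-1) = 6q - 1
  -5q + 3 = 6q - 1  ⇒  -11q = -4  ⇒  q = 4/11.
The value is the server's expected payoff against this mix (using serve Body): (4/11)·(-2) + (7/11)·3 = 13/11.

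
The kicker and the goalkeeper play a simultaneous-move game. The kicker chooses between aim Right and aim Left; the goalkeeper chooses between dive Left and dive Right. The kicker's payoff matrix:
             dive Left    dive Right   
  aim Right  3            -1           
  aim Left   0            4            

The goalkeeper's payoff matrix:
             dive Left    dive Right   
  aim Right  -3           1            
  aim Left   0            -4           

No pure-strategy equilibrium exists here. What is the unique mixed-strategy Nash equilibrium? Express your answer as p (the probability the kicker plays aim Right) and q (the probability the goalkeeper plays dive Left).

p = 1/2, q = 5/8

Set the goalkeeper's expected payoff from dive Left equal to that from dive Right:
  the goalkeeper's payoff from dive Left: p·(-3) + (1−p)·0 = -3p
  the goalkeeper's payoff from dive Right: p·1 + (1−p)·(-4) = 5p - 4
  -3p = 5p - 4  ⇒  -8p = -4  ⇒  p = 1/2.
The goalkeeper's mix must leave the kicker indifferent between aim Right and aim Left.
  the kicker's expected payoff from aim Right: q·3 + (1−q)·(-1) = 4q - 1
  the kicker's expected payoff from aim Left: q·0 + (1−q)·4 = -4q + 4
  4q - 1 = -4q + 4  ⇒  8q = 5  ⇒  q = 5/8.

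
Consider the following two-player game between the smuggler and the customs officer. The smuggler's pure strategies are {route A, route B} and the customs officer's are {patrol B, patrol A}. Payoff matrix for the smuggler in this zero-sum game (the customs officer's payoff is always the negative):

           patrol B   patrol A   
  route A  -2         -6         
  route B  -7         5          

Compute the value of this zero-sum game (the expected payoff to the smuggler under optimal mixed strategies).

Set the smuggler's expected payoff from route A equal to that from route B:
  the smuggler's expected payoff from route A: q·(-2) + (1−q)·(-6) = 4q - 6
  the smuggler's expected payoff from route B: q·(-7) + (1−q)·5 = -12q + 5
  4q - 6 = -12q + 5  ⇒  16q = 11  ⇒  q = 11/16.
The value is the smuggler's expected payoff against this mix (using route A): (11/16)·(-2) + (5/16)·(-6) = -13/4.

v = -13/4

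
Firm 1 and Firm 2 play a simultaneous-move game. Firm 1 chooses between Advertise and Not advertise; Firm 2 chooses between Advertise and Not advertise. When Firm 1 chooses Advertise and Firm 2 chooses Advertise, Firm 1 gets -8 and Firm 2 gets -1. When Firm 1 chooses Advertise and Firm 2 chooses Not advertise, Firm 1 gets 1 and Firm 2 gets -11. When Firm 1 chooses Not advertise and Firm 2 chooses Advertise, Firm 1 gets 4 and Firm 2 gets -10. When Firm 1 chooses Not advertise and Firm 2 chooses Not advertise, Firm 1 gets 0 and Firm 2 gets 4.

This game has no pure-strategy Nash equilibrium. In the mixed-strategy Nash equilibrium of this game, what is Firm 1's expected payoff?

In a mixed equilibrium Firm 1 is indifferent between Advertise and Not advertise; this condition fixes q.
  Firm 1's payoff from Advertise: q·(-8) + (1−q)·1 = -9q + 1
  Firm 1's payoff from Not advertise: q·4 + (1−q)·0 = 4q
  -9q + 1 = 4q  ⇒  -13q = -1  ⇒  q = 1/13.
At equilibrium Firm 1 is indifferent across rows, so Firm 1's payoff equals the payoff from Advertise: (1/13)·(-8) + (12/13)·1 = 4/13.

4/13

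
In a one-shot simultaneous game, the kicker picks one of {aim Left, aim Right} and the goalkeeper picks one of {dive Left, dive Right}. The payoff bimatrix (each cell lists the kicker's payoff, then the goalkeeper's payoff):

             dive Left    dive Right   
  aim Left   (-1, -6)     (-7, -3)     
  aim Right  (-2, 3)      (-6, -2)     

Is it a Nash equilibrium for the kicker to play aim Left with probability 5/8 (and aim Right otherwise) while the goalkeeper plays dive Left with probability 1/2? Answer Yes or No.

Check the goalkeeper's indifference given the kicker's mix p = 5/8:
  payoff from dive Left = -21/8; payoff from dive Right = -21/8 — equal.
Check the kicker's indifference given the goalkeeper's mix q = 1/2:
  payoff from aim Left = -4; payoff from aim Right = -4 — equal.
Both players are indifferent, so neither can profitably deviate.

Yes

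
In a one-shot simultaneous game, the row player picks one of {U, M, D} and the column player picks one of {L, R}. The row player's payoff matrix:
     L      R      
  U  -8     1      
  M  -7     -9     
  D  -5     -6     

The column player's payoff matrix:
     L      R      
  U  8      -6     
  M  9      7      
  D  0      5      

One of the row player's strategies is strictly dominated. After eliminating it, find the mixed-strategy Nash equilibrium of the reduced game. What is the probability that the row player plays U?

p = 5/19

The row player's strategy M is strictly dominated by D: -5 > -7 and -6 > -9. Eliminate M.
In a mixed equilibrium the column player is indifferent between L and R; this condition fixes p.
  the column player's expected payoff from L: p·8 + (1−p)·0 = 8p
  the column player's expected payoff from R: p·(-6) + (1−p)·5 = -11p + 5
  8p = -11p + 5  ⇒  19p = 5  ⇒  p = 5/19.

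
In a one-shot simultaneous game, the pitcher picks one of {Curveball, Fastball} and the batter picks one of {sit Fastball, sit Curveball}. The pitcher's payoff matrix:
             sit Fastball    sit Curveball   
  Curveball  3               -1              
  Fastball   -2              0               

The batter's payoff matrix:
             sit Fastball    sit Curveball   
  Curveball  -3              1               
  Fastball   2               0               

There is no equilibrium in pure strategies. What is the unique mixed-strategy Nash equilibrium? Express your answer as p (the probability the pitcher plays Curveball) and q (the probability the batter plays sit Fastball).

p = 1/3, q = 1/6

For the batter to be willing to mix, the batter must be indifferent between sit Fastball and sit Curveball, which pins down the pitcher's mix.
  the batter's expected payoff from sit Fastball: p·(-3) + (1−p)·2 = -5p + 2
  the batter's expected payoff from sit Curveball: p·1 + (1−p)·0 = p
  -5p + 2 = p  ⇒  -6p = -2  ⇒  p = 1/3.
For the pitcher to be willing to mix, the pitcher must be indifferent between Curveball and Fastball, which pins down the batter's mix.
  the pitcher's payoff to Curveball: q·3 + (1−q)·(-1) = 4q - 1
  the pitcher's payoff to Fastball: q·(-2) + (1−q)·0 = -2q
  4q - 1 = -2q  ⇒  6q = 1  ⇒  q = 1/6.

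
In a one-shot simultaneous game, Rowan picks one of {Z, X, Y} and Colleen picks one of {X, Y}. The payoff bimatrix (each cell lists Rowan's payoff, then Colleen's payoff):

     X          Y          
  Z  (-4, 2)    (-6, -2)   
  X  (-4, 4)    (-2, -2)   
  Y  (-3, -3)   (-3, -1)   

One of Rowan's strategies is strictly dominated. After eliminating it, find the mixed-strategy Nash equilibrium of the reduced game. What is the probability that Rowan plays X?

Rowan's strategy Z is strictly dominated by Y: -3 > -4 and -3 > -6. Eliminate Z.
Set Colleen's expected payoff from X equal to that from Y:
  Colleen's payoff to X: p·4 + (1−p)·(-3) = 7p - 3
  Colleen's payoff to Y: p·(-2) + (1−p)·(-1) = -p - 1
  7p - 3 = -p - 1  ⇒  8p = 2  ⇒  p = 1/4.

p = 1/4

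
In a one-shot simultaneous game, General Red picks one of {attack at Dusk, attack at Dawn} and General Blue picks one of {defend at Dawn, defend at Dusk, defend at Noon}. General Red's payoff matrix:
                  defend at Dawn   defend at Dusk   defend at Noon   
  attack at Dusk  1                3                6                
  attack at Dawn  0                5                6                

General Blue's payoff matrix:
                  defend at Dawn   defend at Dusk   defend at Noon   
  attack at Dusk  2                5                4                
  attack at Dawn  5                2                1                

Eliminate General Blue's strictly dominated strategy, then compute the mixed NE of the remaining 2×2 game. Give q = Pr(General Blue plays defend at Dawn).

q = 2/3

General Blue's strategy defend at Noon is strictly dominated by defend at Dusk: 5 > 4 and 2 > 1. Eliminate defend at Noon.
For General Red to be willing to mix, General Red must be indifferent between attack at Dusk and attack at Dawn, which pins down General Blue's mix.
  General Red's payoff to attack at Dusk: q·1 + (1−q)·3 = -2q + 3
  General Red's payoff to attack at Dawn: q·0 + (1−q)·5 = -5q + 5
  -2q + 3 = -5q + 5  ⇒  3q = 2  ⇒  q = 2/3.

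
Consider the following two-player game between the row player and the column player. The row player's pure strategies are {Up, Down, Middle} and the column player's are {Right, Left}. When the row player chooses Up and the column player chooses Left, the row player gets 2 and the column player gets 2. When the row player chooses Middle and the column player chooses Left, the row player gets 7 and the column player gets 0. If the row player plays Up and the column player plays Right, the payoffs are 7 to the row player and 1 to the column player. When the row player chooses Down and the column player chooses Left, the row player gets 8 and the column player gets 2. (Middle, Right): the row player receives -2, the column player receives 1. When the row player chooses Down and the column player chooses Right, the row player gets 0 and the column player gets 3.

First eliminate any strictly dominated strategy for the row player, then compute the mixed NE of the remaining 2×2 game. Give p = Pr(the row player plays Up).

The row player's strategy Middle is strictly dominated by Down: 0 > -2 and 8 > 7. Eliminate Middle.
For the column player to be willing to mix, the column player must be indifferent between Right and Left, which pins down the row player's mix.
  the column player's expected payoff from Right: p·1 + (1−p)·3 = -2p + 3
  the column player's expected payoff from Left: p·2 + (1−p)·2 = 2
  -2p + 3 = 2  ⇒  -2p = -1  ⇒  p = 1/2.

p = 1/2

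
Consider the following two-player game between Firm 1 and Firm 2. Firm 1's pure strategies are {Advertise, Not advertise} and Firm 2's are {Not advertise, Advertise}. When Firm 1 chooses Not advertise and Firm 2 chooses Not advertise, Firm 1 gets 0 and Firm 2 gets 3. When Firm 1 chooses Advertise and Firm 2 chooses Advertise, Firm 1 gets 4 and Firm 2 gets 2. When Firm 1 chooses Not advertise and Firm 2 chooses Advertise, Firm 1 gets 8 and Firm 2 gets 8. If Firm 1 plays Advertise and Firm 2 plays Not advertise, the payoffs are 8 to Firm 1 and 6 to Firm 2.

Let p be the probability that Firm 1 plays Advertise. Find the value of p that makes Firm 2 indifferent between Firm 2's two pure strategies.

Set Firm 2's expected payoff from Not advertise equal to that from Advertise:
  Firm 2's expected payoff from Not advertise: p·6 + (1−p)·3 = 3p + 3
  Firm 2's expected payoff from Advertise: p·2 + (1−p)·8 = -6p + 8
  3p + 3 = -6p + 8  ⇒  9p = 5  ⇒  p = 5/9.

p = 5/9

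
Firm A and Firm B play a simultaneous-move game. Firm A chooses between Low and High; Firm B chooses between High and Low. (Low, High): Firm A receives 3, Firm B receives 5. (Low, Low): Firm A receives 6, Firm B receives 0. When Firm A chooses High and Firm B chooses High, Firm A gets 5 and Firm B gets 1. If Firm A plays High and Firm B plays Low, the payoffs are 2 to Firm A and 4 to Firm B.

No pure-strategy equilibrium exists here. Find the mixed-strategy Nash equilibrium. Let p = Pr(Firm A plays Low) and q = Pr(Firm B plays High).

p = 3/8, q = 2/3

In a mixed equilibrium Firm B is indifferent between High and Low; this condition fixes p.
  Firm B's payoff to High: p·5 + (1−p)·1 = 4p + 1
  Firm B's payoff to Low: p·0 + (1−p)·4 = -4p + 4
  4p + 1 = -4p + 4  ⇒  8p = 3  ⇒  p = 3/8.
Set Firm A's expected payoff from Low equal to that from High:
  Firm A's payoff to Low: q·3 + (1−q)·6 = -3q + 6
  Firm A's payoff to High: q·5 + (1−q)·2 = 3q + 2
  -3q + 6 = 3q + 2  ⇒  -6q = -4  ⇒  q = 2/3.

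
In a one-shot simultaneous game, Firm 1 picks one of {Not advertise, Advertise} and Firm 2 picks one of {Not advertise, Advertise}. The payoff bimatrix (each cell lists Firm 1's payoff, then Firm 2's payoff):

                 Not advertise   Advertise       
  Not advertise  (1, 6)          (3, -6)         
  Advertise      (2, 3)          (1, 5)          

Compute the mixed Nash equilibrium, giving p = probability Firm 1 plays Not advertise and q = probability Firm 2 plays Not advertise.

p = 1/7, q = 2/3

Set Firm 2's expected payoff from Not advertise equal to that from Advertise:
  Firm 2's payoff from Not advertise: p·6 + (1−p)·3 = 3p + 3
  Firm 2's payoff from Advertise: p·(-6) + (1−p)·5 = -11p + 5
  3p + 3 = -11p + 5  ⇒  14p = 2  ⇒  p = 1/7.
Set Firm 1's expected payoff from Not advertise equal to that from Advertise:
  Firm 1's payoff from Not advertise: q·1 + (1−q)·3 = -2q + 3
  Firm 1's payoff from Advertise: q·2 + (1−q)·1 = q + 1
  -2q + 3 = q + 1  ⇒  -3q = -2  ⇒  q = 2/3.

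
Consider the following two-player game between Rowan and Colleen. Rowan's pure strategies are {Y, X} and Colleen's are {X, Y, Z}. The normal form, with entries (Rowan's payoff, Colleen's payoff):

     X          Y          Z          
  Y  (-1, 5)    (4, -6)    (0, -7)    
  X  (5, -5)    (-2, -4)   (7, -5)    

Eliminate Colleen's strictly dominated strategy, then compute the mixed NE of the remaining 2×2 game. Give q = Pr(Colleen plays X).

q = 1/2

Colleen's strategy Z is strictly dominated by Y: -6 > -7 and -4 > -5. Eliminate Z.
Colleen's mix must leave Rowan indifferent between Y and X.
  Rowan's expected payoff from Y: q·(-1) + (1−q)·4 = -5q + 4
  Rowan's expected payoff from X: q·5 + (1−q)·(-2) = 7q - 2
  -5q + 4 = 7q - 2  ⇒  -12q = -6  ⇒  q = 1/2.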